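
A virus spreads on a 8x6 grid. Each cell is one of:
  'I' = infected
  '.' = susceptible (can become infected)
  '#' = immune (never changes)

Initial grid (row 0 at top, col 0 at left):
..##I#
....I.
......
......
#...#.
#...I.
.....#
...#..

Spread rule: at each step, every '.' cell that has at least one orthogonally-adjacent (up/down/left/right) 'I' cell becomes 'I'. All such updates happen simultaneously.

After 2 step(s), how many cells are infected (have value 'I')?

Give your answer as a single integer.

Step 0 (initial): 3 infected
Step 1: +6 new -> 9 infected
Step 2: +9 new -> 18 infected

Answer: 18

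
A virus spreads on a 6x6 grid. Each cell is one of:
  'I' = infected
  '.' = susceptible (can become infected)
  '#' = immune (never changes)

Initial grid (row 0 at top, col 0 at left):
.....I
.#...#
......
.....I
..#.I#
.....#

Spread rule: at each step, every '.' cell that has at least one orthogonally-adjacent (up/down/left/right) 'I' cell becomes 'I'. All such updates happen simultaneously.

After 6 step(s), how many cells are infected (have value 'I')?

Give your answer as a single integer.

Step 0 (initial): 3 infected
Step 1: +5 new -> 8 infected
Step 2: +5 new -> 13 infected
Step 3: +5 new -> 18 infected
Step 4: +5 new -> 23 infected
Step 5: +5 new -> 28 infected
Step 6: +3 new -> 31 infected

Answer: 31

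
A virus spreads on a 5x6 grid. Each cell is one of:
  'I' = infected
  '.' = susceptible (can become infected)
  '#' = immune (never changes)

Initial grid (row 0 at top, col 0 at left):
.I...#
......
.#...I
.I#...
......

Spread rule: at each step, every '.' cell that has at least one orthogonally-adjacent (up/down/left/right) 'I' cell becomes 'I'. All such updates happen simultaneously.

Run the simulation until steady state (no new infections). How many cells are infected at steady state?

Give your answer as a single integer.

Step 0 (initial): 3 infected
Step 1: +8 new -> 11 infected
Step 2: +10 new -> 21 infected
Step 3: +6 new -> 27 infected
Step 4: +0 new -> 27 infected

Answer: 27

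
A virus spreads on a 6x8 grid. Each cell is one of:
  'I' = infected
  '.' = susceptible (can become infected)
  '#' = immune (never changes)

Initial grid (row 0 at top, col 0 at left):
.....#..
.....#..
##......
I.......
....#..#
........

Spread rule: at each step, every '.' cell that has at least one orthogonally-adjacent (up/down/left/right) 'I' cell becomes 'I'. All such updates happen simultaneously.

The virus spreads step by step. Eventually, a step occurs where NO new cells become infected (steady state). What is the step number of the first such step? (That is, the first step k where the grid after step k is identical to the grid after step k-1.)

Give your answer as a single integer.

Step 0 (initial): 1 infected
Step 1: +2 new -> 3 infected
Step 2: +3 new -> 6 infected
Step 3: +4 new -> 10 infected
Step 4: +5 new -> 15 infected
Step 5: +6 new -> 21 infected
Step 6: +8 new -> 29 infected
Step 7: +6 new -> 35 infected
Step 8: +3 new -> 38 infected
Step 9: +3 new -> 41 infected
Step 10: +1 new -> 42 infected
Step 11: +0 new -> 42 infected

Answer: 11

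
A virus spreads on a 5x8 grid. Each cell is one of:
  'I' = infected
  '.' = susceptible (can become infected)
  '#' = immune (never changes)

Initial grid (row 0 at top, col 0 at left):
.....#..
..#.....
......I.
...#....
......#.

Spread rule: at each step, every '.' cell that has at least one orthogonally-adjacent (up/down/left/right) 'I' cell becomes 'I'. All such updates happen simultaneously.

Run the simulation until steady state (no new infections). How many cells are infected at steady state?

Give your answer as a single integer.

Answer: 36

Derivation:
Step 0 (initial): 1 infected
Step 1: +4 new -> 5 infected
Step 2: +6 new -> 11 infected
Step 3: +6 new -> 17 infected
Step 4: +4 new -> 21 infected
Step 5: +4 new -> 25 infected
Step 6: +5 new -> 30 infected
Step 7: +4 new -> 34 infected
Step 8: +2 new -> 36 infected
Step 9: +0 new -> 36 infected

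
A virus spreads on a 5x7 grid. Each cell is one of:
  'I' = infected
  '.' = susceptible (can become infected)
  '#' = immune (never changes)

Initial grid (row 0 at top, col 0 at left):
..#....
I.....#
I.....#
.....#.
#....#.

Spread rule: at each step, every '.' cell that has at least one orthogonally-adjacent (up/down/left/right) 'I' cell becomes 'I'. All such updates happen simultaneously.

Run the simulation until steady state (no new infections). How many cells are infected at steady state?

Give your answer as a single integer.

Answer: 27

Derivation:
Step 0 (initial): 2 infected
Step 1: +4 new -> 6 infected
Step 2: +4 new -> 10 infected
Step 3: +4 new -> 14 infected
Step 4: +5 new -> 19 infected
Step 5: +5 new -> 24 infected
Step 6: +2 new -> 26 infected
Step 7: +1 new -> 27 infected
Step 8: +0 new -> 27 infected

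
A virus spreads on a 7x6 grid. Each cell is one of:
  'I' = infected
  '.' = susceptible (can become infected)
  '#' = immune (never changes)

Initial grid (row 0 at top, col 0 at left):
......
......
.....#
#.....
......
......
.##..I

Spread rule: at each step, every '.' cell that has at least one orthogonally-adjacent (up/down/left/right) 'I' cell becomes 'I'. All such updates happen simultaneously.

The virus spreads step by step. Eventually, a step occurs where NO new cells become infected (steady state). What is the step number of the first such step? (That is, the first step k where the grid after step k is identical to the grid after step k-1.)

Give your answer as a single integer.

Answer: 12

Derivation:
Step 0 (initial): 1 infected
Step 1: +2 new -> 3 infected
Step 2: +3 new -> 6 infected
Step 3: +3 new -> 9 infected
Step 4: +3 new -> 12 infected
Step 5: +4 new -> 16 infected
Step 6: +5 new -> 21 infected
Step 7: +7 new -> 28 infected
Step 8: +4 new -> 32 infected
Step 9: +3 new -> 35 infected
Step 10: +2 new -> 37 infected
Step 11: +1 new -> 38 infected
Step 12: +0 new -> 38 infected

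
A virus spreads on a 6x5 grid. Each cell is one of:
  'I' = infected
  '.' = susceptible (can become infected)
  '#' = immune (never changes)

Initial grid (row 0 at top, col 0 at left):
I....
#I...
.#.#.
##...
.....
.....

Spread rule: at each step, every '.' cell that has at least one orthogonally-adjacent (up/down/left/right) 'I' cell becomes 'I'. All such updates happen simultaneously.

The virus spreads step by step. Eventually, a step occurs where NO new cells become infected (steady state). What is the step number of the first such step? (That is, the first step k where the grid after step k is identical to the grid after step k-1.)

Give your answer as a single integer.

Answer: 8

Derivation:
Step 0 (initial): 2 infected
Step 1: +2 new -> 4 infected
Step 2: +3 new -> 7 infected
Step 3: +3 new -> 10 infected
Step 4: +4 new -> 14 infected
Step 5: +4 new -> 18 infected
Step 6: +4 new -> 22 infected
Step 7: +2 new -> 24 infected
Step 8: +0 new -> 24 infected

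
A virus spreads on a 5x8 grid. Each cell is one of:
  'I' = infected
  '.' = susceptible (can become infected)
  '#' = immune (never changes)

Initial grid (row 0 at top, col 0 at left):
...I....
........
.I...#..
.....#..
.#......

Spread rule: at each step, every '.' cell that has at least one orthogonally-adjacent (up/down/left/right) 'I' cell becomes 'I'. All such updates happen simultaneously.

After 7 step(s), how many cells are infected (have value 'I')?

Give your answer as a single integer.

Step 0 (initial): 2 infected
Step 1: +7 new -> 9 infected
Step 2: +8 new -> 17 infected
Step 3: +7 new -> 24 infected
Step 4: +4 new -> 28 infected
Step 5: +3 new -> 31 infected
Step 6: +3 new -> 34 infected
Step 7: +2 new -> 36 infected

Answer: 36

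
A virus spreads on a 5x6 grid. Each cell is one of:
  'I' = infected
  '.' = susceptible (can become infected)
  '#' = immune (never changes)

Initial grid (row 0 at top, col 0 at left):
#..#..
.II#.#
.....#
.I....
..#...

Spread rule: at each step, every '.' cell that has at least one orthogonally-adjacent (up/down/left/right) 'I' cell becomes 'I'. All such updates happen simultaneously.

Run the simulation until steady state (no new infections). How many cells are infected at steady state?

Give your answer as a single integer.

Answer: 24

Derivation:
Step 0 (initial): 3 infected
Step 1: +8 new -> 11 infected
Step 2: +4 new -> 15 infected
Step 3: +3 new -> 18 infected
Step 4: +3 new -> 21 infected
Step 5: +2 new -> 23 infected
Step 6: +1 new -> 24 infected
Step 7: +0 new -> 24 infected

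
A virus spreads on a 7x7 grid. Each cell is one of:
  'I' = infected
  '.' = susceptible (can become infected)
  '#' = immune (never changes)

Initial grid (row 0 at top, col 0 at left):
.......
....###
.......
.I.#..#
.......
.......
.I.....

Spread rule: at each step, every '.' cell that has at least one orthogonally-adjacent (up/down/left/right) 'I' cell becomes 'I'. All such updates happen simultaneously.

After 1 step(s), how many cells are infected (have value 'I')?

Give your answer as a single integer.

Answer: 9

Derivation:
Step 0 (initial): 2 infected
Step 1: +7 new -> 9 infected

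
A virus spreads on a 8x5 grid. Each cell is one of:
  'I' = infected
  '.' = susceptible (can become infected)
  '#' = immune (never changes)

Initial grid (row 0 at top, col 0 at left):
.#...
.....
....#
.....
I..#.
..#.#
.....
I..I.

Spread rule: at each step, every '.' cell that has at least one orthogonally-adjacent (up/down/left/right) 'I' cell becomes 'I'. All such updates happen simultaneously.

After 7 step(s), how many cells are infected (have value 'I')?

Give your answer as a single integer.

Answer: 34

Derivation:
Step 0 (initial): 3 infected
Step 1: +8 new -> 11 infected
Step 2: +8 new -> 19 infected
Step 3: +3 new -> 22 infected
Step 4: +4 new -> 26 infected
Step 5: +3 new -> 29 infected
Step 6: +3 new -> 32 infected
Step 7: +2 new -> 34 infected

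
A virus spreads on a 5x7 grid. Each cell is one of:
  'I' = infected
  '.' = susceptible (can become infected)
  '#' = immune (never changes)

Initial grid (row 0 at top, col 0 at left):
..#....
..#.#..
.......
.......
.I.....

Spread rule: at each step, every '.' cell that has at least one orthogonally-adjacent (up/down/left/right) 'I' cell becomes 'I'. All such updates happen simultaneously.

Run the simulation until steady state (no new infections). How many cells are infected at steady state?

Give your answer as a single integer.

Step 0 (initial): 1 infected
Step 1: +3 new -> 4 infected
Step 2: +4 new -> 8 infected
Step 3: +5 new -> 13 infected
Step 4: +5 new -> 18 infected
Step 5: +5 new -> 23 infected
Step 6: +3 new -> 26 infected
Step 7: +3 new -> 29 infected
Step 8: +2 new -> 31 infected
Step 9: +1 new -> 32 infected
Step 10: +0 new -> 32 infected

Answer: 32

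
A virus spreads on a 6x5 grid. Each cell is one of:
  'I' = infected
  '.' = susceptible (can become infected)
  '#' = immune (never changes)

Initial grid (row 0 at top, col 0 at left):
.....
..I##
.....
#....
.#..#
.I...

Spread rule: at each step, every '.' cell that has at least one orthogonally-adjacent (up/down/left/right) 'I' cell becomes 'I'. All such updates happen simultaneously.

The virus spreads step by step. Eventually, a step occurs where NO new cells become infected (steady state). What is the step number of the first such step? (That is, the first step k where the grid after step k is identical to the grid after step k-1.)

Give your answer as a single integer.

Answer: 5

Derivation:
Step 0 (initial): 2 infected
Step 1: +5 new -> 7 infected
Step 2: +9 new -> 16 infected
Step 3: +8 new -> 24 infected
Step 4: +1 new -> 25 infected
Step 5: +0 new -> 25 infected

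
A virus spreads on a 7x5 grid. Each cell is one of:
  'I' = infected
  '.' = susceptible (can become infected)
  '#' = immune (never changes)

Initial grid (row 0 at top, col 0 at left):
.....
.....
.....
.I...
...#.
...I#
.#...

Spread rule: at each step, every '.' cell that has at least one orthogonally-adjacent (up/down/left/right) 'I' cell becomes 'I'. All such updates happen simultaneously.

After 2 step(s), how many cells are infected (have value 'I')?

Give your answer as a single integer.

Answer: 17

Derivation:
Step 0 (initial): 2 infected
Step 1: +6 new -> 8 infected
Step 2: +9 new -> 17 infected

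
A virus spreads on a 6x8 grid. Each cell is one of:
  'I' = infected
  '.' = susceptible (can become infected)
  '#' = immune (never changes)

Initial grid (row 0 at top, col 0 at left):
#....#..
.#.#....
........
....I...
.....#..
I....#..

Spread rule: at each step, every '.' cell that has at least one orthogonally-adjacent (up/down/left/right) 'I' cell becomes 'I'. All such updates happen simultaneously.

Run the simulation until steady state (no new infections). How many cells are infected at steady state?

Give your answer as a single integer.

Step 0 (initial): 2 infected
Step 1: +6 new -> 8 infected
Step 2: +10 new -> 18 infected
Step 3: +10 new -> 28 infected
Step 4: +8 new -> 36 infected
Step 5: +4 new -> 40 infected
Step 6: +2 new -> 42 infected
Step 7: +0 new -> 42 infected

Answer: 42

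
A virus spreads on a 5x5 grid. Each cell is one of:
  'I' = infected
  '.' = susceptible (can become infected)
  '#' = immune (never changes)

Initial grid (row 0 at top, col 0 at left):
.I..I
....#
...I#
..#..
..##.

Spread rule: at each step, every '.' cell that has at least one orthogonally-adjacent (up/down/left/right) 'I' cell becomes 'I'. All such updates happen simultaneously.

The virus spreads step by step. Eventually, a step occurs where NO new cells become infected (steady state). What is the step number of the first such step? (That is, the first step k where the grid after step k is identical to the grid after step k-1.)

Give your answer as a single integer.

Step 0 (initial): 3 infected
Step 1: +7 new -> 10 infected
Step 2: +4 new -> 14 infected
Step 3: +3 new -> 17 infected
Step 4: +2 new -> 19 infected
Step 5: +1 new -> 20 infected
Step 6: +0 new -> 20 infected

Answer: 6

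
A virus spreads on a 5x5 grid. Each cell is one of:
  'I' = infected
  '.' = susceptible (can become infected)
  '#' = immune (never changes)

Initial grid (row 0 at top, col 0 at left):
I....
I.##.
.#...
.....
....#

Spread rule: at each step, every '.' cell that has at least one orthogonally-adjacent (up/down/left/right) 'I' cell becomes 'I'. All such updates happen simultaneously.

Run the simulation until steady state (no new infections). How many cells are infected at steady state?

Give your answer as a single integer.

Answer: 21

Derivation:
Step 0 (initial): 2 infected
Step 1: +3 new -> 5 infected
Step 2: +2 new -> 7 infected
Step 3: +3 new -> 10 infected
Step 4: +3 new -> 13 infected
Step 5: +4 new -> 17 infected
Step 6: +4 new -> 21 infected
Step 7: +0 new -> 21 infected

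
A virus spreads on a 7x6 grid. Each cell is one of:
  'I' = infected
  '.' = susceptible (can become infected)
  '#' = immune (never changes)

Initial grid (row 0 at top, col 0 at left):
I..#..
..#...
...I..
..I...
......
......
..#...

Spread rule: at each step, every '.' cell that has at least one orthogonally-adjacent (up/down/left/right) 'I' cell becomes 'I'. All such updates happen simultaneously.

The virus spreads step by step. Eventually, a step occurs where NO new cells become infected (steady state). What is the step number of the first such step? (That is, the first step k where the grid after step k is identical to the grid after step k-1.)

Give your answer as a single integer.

Answer: 7

Derivation:
Step 0 (initial): 3 infected
Step 1: +8 new -> 11 infected
Step 2: +11 new -> 22 infected
Step 3: +7 new -> 29 infected
Step 4: +6 new -> 35 infected
Step 5: +3 new -> 38 infected
Step 6: +1 new -> 39 infected
Step 7: +0 new -> 39 infected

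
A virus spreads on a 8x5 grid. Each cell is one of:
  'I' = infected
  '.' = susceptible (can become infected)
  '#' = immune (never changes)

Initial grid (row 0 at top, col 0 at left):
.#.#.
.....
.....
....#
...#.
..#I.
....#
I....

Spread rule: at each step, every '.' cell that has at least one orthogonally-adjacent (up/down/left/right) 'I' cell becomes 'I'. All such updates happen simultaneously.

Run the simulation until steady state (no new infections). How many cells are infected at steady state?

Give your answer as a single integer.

Step 0 (initial): 2 infected
Step 1: +4 new -> 6 infected
Step 2: +6 new -> 12 infected
Step 3: +3 new -> 15 infected
Step 4: +2 new -> 17 infected
Step 5: +3 new -> 20 infected
Step 6: +3 new -> 23 infected
Step 7: +4 new -> 27 infected
Step 8: +2 new -> 29 infected
Step 9: +3 new -> 32 infected
Step 10: +1 new -> 33 infected
Step 11: +1 new -> 34 infected
Step 12: +0 new -> 34 infected

Answer: 34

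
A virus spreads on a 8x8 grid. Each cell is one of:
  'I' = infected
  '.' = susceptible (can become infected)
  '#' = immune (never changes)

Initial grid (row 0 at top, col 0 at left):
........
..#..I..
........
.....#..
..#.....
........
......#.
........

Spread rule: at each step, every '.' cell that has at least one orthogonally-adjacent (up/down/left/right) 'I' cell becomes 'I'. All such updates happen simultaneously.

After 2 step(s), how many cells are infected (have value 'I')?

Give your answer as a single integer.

Step 0 (initial): 1 infected
Step 1: +4 new -> 5 infected
Step 2: +6 new -> 11 infected

Answer: 11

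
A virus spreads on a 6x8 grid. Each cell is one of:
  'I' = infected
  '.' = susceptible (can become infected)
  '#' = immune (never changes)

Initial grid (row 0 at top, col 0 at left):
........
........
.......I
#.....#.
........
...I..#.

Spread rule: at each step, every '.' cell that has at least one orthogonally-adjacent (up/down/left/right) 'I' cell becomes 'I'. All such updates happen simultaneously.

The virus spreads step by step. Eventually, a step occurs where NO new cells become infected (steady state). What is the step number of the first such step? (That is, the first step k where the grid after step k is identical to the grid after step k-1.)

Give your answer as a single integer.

Step 0 (initial): 2 infected
Step 1: +6 new -> 8 infected
Step 2: +9 new -> 17 infected
Step 3: +12 new -> 29 infected
Step 4: +6 new -> 35 infected
Step 5: +4 new -> 39 infected
Step 6: +3 new -> 42 infected
Step 7: +2 new -> 44 infected
Step 8: +1 new -> 45 infected
Step 9: +0 new -> 45 infected

Answer: 9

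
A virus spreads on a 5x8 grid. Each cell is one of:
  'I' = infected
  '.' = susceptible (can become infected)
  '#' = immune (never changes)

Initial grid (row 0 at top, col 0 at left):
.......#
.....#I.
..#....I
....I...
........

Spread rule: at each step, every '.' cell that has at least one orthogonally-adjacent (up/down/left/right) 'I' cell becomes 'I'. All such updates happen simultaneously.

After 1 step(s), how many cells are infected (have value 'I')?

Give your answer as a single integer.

Answer: 11

Derivation:
Step 0 (initial): 3 infected
Step 1: +8 new -> 11 infected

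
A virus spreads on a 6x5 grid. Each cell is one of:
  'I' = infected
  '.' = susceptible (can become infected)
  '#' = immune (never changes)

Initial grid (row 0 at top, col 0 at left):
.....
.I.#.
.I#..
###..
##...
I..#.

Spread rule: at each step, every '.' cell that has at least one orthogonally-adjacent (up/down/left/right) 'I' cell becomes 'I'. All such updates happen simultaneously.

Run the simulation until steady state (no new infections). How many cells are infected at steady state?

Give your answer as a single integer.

Step 0 (initial): 3 infected
Step 1: +5 new -> 8 infected
Step 2: +3 new -> 11 infected
Step 3: +2 new -> 13 infected
Step 4: +2 new -> 15 infected
Step 5: +3 new -> 18 infected
Step 6: +4 new -> 22 infected
Step 7: +0 new -> 22 infected

Answer: 22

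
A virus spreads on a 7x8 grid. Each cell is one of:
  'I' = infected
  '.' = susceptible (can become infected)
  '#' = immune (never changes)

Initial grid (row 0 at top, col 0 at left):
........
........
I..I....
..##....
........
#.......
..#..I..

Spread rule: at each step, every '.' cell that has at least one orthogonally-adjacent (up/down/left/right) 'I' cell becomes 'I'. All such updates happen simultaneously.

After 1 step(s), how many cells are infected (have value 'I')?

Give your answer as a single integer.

Step 0 (initial): 3 infected
Step 1: +9 new -> 12 infected

Answer: 12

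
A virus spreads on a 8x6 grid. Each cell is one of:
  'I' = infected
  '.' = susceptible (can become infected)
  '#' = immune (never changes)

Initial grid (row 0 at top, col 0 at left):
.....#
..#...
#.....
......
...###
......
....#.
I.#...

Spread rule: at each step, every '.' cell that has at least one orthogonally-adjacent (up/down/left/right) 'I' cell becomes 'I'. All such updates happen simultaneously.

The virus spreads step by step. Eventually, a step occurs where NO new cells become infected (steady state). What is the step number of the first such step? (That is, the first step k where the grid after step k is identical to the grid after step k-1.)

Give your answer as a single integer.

Answer: 12

Derivation:
Step 0 (initial): 1 infected
Step 1: +2 new -> 3 infected
Step 2: +2 new -> 5 infected
Step 3: +3 new -> 8 infected
Step 4: +4 new -> 12 infected
Step 5: +4 new -> 16 infected
Step 6: +4 new -> 20 infected
Step 7: +5 new -> 25 infected
Step 8: +5 new -> 30 infected
Step 9: +5 new -> 35 infected
Step 10: +3 new -> 38 infected
Step 11: +2 new -> 40 infected
Step 12: +0 new -> 40 infected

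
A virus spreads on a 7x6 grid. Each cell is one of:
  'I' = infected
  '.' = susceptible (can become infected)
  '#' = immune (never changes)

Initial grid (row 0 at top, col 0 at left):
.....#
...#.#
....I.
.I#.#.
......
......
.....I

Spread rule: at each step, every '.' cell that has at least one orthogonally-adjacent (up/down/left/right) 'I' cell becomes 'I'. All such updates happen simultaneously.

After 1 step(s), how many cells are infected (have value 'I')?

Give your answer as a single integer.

Step 0 (initial): 3 infected
Step 1: +8 new -> 11 infected

Answer: 11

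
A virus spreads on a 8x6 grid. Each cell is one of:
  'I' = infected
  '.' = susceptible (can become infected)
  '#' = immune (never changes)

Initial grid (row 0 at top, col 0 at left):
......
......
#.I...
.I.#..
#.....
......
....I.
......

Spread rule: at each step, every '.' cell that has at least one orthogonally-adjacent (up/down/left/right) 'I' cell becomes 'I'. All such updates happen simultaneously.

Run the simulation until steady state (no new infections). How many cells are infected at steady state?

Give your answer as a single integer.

Step 0 (initial): 3 infected
Step 1: +10 new -> 13 infected
Step 2: +12 new -> 25 infected
Step 3: +12 new -> 37 infected
Step 4: +6 new -> 43 infected
Step 5: +2 new -> 45 infected
Step 6: +0 new -> 45 infected

Answer: 45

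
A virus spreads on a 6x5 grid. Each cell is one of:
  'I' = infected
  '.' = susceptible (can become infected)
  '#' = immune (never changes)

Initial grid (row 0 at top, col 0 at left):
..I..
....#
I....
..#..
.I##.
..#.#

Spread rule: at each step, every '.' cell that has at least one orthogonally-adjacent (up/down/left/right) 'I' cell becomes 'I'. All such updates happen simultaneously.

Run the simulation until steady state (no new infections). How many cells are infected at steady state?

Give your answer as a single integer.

Answer: 23

Derivation:
Step 0 (initial): 3 infected
Step 1: +9 new -> 12 infected
Step 2: +6 new -> 18 infected
Step 3: +1 new -> 19 infected
Step 4: +2 new -> 21 infected
Step 5: +1 new -> 22 infected
Step 6: +1 new -> 23 infected
Step 7: +0 new -> 23 infected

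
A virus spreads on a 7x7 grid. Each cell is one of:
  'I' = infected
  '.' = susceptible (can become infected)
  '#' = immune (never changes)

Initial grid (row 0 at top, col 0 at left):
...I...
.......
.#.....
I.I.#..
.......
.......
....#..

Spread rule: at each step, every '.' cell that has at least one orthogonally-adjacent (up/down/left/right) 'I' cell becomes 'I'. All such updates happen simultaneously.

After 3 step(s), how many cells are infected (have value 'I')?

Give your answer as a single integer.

Step 0 (initial): 3 infected
Step 1: +9 new -> 12 infected
Step 2: +10 new -> 22 infected
Step 3: +10 new -> 32 infected

Answer: 32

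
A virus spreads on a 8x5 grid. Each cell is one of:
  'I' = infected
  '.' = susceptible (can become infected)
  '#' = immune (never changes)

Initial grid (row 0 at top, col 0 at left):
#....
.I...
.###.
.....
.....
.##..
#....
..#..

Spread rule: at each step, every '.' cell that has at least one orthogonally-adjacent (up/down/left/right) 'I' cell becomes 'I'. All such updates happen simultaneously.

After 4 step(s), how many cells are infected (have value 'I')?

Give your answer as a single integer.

Step 0 (initial): 1 infected
Step 1: +3 new -> 4 infected
Step 2: +3 new -> 7 infected
Step 3: +3 new -> 10 infected
Step 4: +4 new -> 14 infected

Answer: 14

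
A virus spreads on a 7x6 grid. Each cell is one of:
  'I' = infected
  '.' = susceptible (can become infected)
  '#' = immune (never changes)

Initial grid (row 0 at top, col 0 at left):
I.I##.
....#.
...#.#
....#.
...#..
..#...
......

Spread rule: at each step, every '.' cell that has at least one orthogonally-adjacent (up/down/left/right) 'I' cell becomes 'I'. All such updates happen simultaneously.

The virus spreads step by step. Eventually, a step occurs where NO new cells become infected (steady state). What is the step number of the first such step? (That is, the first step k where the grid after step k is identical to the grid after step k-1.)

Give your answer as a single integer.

Step 0 (initial): 2 infected
Step 1: +3 new -> 5 infected
Step 2: +4 new -> 9 infected
Step 3: +3 new -> 12 infected
Step 4: +4 new -> 16 infected
Step 5: +2 new -> 18 infected
Step 6: +2 new -> 20 infected
Step 7: +1 new -> 21 infected
Step 8: +1 new -> 22 infected
Step 9: +1 new -> 23 infected
Step 10: +2 new -> 25 infected
Step 11: +2 new -> 27 infected
Step 12: +2 new -> 29 infected
Step 13: +1 new -> 30 infected
Step 14: +1 new -> 31 infected
Step 15: +0 new -> 31 infected

Answer: 15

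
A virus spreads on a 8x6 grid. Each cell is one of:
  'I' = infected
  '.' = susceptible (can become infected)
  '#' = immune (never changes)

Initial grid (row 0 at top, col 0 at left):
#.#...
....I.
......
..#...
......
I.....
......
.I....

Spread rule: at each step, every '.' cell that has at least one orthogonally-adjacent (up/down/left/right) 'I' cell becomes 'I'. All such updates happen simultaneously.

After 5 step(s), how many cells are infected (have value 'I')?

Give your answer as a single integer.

Step 0 (initial): 3 infected
Step 1: +10 new -> 13 infected
Step 2: +11 new -> 24 infected
Step 3: +11 new -> 35 infected
Step 4: +8 new -> 43 infected
Step 5: +2 new -> 45 infected

Answer: 45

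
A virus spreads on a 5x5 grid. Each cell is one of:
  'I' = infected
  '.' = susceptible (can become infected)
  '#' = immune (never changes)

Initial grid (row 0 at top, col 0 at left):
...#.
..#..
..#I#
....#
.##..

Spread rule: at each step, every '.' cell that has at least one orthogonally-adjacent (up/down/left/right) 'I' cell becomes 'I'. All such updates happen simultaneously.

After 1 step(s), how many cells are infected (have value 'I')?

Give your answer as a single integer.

Answer: 3

Derivation:
Step 0 (initial): 1 infected
Step 1: +2 new -> 3 infected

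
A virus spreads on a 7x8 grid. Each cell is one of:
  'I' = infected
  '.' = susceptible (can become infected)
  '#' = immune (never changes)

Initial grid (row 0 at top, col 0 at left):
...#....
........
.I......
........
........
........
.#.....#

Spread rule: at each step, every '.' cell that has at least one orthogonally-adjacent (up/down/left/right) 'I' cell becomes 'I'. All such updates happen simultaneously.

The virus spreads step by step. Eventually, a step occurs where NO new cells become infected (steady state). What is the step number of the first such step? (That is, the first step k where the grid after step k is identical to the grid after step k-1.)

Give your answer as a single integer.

Answer: 10

Derivation:
Step 0 (initial): 1 infected
Step 1: +4 new -> 5 infected
Step 2: +7 new -> 12 infected
Step 3: +8 new -> 20 infected
Step 4: +6 new -> 26 infected
Step 5: +8 new -> 34 infected
Step 6: +7 new -> 41 infected
Step 7: +6 new -> 47 infected
Step 8: +4 new -> 51 infected
Step 9: +2 new -> 53 infected
Step 10: +0 new -> 53 infected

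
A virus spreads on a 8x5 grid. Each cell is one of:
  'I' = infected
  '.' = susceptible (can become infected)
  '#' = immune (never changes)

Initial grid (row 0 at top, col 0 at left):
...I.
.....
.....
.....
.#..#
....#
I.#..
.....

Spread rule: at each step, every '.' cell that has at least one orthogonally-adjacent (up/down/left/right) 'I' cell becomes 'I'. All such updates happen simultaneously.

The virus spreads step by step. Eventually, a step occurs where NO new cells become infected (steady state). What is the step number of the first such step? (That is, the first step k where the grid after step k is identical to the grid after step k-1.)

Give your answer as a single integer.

Answer: 7

Derivation:
Step 0 (initial): 2 infected
Step 1: +6 new -> 8 infected
Step 2: +7 new -> 15 infected
Step 3: +8 new -> 23 infected
Step 4: +10 new -> 33 infected
Step 5: +2 new -> 35 infected
Step 6: +1 new -> 36 infected
Step 7: +0 new -> 36 infected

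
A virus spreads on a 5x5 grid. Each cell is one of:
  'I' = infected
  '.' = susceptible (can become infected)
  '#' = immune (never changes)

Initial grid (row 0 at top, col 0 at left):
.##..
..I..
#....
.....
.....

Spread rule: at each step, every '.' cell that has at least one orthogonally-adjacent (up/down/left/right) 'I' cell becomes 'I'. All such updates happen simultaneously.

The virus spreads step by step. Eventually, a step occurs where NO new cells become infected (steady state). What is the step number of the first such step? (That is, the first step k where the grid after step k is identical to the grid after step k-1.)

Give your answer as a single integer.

Answer: 6

Derivation:
Step 0 (initial): 1 infected
Step 1: +3 new -> 4 infected
Step 2: +6 new -> 10 infected
Step 3: +6 new -> 16 infected
Step 4: +4 new -> 20 infected
Step 5: +2 new -> 22 infected
Step 6: +0 new -> 22 infected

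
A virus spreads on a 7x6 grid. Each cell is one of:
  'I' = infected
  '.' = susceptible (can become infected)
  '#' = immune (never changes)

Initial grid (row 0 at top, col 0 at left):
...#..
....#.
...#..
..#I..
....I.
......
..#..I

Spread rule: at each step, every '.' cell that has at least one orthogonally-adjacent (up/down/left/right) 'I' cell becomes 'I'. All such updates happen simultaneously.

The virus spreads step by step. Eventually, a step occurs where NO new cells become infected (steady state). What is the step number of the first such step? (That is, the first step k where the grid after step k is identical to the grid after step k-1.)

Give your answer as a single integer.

Answer: 9

Derivation:
Step 0 (initial): 3 infected
Step 1: +6 new -> 9 infected
Step 2: +5 new -> 14 infected
Step 3: +3 new -> 17 infected
Step 4: +4 new -> 21 infected
Step 5: +5 new -> 26 infected
Step 6: +5 new -> 31 infected
Step 7: +3 new -> 34 infected
Step 8: +3 new -> 37 infected
Step 9: +0 new -> 37 infected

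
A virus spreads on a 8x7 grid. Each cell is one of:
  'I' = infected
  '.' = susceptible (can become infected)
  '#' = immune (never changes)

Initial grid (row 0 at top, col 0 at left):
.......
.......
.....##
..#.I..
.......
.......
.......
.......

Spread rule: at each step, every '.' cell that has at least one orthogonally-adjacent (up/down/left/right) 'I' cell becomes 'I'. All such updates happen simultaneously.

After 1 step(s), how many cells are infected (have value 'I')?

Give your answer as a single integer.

Answer: 5

Derivation:
Step 0 (initial): 1 infected
Step 1: +4 new -> 5 infected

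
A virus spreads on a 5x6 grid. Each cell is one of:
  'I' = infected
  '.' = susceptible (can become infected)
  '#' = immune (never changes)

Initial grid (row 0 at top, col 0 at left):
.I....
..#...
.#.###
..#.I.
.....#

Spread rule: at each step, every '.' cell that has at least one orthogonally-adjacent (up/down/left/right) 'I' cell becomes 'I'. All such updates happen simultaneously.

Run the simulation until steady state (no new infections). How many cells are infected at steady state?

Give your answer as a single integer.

Answer: 22

Derivation:
Step 0 (initial): 2 infected
Step 1: +6 new -> 8 infected
Step 2: +3 new -> 11 infected
Step 3: +4 new -> 15 infected
Step 4: +4 new -> 19 infected
Step 5: +3 new -> 22 infected
Step 6: +0 new -> 22 infected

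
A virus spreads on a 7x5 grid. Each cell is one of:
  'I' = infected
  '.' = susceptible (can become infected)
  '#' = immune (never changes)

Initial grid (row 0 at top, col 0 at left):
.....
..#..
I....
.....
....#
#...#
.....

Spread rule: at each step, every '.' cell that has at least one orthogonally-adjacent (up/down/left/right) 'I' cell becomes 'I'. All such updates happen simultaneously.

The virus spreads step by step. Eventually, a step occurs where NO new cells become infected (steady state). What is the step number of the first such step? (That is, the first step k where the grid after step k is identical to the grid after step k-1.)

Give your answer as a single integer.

Answer: 9

Derivation:
Step 0 (initial): 1 infected
Step 1: +3 new -> 4 infected
Step 2: +5 new -> 9 infected
Step 3: +4 new -> 13 infected
Step 4: +6 new -> 19 infected
Step 5: +6 new -> 25 infected
Step 6: +4 new -> 29 infected
Step 7: +1 new -> 30 infected
Step 8: +1 new -> 31 infected
Step 9: +0 new -> 31 infected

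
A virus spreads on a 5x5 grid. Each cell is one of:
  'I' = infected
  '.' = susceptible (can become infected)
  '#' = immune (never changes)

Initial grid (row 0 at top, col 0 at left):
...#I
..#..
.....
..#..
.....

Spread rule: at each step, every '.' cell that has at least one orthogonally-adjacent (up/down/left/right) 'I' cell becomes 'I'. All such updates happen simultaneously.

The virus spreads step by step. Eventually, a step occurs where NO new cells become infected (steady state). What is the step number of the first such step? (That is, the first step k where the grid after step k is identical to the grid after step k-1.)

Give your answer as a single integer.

Step 0 (initial): 1 infected
Step 1: +1 new -> 2 infected
Step 2: +2 new -> 4 infected
Step 3: +2 new -> 6 infected
Step 4: +3 new -> 9 infected
Step 5: +2 new -> 11 infected
Step 6: +4 new -> 15 infected
Step 7: +4 new -> 19 infected
Step 8: +3 new -> 22 infected
Step 9: +0 new -> 22 infected

Answer: 9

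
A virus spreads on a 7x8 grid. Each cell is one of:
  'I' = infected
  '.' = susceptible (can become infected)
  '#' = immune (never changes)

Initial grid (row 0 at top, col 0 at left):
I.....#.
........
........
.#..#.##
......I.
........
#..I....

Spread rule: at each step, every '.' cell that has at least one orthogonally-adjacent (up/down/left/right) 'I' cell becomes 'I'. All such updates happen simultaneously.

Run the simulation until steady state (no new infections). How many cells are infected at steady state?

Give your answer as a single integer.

Answer: 50

Derivation:
Step 0 (initial): 3 infected
Step 1: +8 new -> 11 infected
Step 2: +13 new -> 24 infected
Step 3: +9 new -> 33 infected
Step 4: +11 new -> 44 infected
Step 5: +4 new -> 48 infected
Step 6: +1 new -> 49 infected
Step 7: +1 new -> 50 infected
Step 8: +0 new -> 50 infected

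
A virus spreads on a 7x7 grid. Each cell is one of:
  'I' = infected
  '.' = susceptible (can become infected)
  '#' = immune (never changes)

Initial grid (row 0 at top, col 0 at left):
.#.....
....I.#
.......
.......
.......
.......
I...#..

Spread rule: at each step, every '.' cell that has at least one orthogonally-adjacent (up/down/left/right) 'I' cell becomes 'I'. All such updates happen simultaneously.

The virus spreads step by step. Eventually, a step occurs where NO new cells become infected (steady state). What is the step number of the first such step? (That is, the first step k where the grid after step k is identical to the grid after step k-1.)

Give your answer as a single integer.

Answer: 8

Derivation:
Step 0 (initial): 2 infected
Step 1: +6 new -> 8 infected
Step 2: +9 new -> 17 infected
Step 3: +12 new -> 29 infected
Step 4: +11 new -> 40 infected
Step 5: +3 new -> 43 infected
Step 6: +2 new -> 45 infected
Step 7: +1 new -> 46 infected
Step 8: +0 new -> 46 infected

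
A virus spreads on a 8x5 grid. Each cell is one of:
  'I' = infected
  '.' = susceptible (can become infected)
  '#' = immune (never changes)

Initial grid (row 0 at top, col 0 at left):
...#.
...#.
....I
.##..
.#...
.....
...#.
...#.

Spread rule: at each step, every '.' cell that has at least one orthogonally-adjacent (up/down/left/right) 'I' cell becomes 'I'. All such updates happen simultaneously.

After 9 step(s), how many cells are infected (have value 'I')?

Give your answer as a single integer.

Step 0 (initial): 1 infected
Step 1: +3 new -> 4 infected
Step 2: +4 new -> 8 infected
Step 3: +4 new -> 12 infected
Step 4: +6 new -> 18 infected
Step 5: +5 new -> 23 infected
Step 6: +4 new -> 27 infected
Step 7: +3 new -> 30 infected
Step 8: +2 new -> 32 infected
Step 9: +1 new -> 33 infected

Answer: 33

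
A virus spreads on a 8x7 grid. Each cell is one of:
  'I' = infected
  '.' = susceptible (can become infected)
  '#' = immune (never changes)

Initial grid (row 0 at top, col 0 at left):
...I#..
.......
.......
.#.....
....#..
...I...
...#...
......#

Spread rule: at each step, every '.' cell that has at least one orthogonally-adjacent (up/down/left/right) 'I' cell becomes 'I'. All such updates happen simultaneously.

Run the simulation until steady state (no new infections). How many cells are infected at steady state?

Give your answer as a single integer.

Answer: 51

Derivation:
Step 0 (initial): 2 infected
Step 1: +5 new -> 7 infected
Step 2: +10 new -> 17 infected
Step 3: +15 new -> 32 infected
Step 4: +13 new -> 45 infected
Step 5: +6 new -> 51 infected
Step 6: +0 new -> 51 infected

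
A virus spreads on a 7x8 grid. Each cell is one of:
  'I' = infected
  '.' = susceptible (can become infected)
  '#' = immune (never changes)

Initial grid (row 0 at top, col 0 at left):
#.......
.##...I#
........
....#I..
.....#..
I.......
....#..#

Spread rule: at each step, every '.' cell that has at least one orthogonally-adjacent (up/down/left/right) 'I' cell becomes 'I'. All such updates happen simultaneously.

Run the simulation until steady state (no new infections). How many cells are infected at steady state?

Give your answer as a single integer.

Step 0 (initial): 3 infected
Step 1: +8 new -> 11 infected
Step 2: +11 new -> 22 infected
Step 3: +10 new -> 32 infected
Step 4: +12 new -> 44 infected
Step 5: +3 new -> 47 infected
Step 6: +1 new -> 48 infected
Step 7: +0 new -> 48 infected

Answer: 48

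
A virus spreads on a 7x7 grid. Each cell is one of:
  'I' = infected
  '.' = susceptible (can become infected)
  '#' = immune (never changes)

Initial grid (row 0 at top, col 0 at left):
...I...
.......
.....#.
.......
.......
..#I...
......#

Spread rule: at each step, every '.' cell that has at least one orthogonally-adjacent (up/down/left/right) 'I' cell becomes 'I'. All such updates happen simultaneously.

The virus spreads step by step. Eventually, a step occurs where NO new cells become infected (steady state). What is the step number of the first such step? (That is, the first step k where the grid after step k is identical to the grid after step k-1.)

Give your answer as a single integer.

Step 0 (initial): 2 infected
Step 1: +6 new -> 8 infected
Step 2: +11 new -> 19 infected
Step 3: +13 new -> 32 infected
Step 4: +9 new -> 41 infected
Step 5: +5 new -> 46 infected
Step 6: +0 new -> 46 infected

Answer: 6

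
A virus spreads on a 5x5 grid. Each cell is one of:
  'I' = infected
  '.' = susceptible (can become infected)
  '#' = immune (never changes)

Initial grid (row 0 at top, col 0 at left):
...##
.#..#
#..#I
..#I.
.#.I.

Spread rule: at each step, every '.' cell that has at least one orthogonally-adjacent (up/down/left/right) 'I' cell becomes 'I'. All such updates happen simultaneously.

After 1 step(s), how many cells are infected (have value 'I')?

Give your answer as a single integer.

Step 0 (initial): 3 infected
Step 1: +3 new -> 6 infected

Answer: 6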